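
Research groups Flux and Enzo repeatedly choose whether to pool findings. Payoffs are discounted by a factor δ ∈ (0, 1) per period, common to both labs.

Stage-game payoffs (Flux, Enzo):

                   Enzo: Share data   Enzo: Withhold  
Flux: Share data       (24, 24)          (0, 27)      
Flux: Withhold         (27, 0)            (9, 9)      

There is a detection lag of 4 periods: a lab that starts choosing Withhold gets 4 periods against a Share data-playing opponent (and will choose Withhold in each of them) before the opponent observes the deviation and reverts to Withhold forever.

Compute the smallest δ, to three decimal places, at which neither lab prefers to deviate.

0.639

Deviating for the 4 undetected periods gains 27−24 = 3 per period over cooperation, then loses 24−9 = 15 per period forever once punishment starts.
Gain: 3(1 + δ + … + δ^3); loss: 15·δ^4/(1−δ).
No profitable deviation ⇔ 3(1−δ^4) ≤ 15·δ^4, i.e. δ^4 ≥ 3/(3+15) = 1/6.
Hence δ ≥ (1/6)^(1/4) ≈ 0.639.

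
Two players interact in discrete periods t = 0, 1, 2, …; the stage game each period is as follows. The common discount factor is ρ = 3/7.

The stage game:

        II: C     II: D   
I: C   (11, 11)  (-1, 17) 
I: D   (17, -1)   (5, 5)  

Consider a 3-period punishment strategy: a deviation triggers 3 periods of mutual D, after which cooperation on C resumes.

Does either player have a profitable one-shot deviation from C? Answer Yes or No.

Yes

Comparing payoff streams over the 4 periods until play realigns: cooperate → 11(1+ρ+…+ρ^3); deviate → 17 + 5(ρ+…+ρ^3).
Cooperation is sustained iff (11−5)(ρ+…+ρ^3) ≥ 17−11.
ρ+…+ρ^3 = 3/7·(1−(3/7)^3)/(1−3/7) = 0.6910, and (17−11)/(11−5) = 1.0000.
0.6910 < 1.0000, so cooperation is not sustainable.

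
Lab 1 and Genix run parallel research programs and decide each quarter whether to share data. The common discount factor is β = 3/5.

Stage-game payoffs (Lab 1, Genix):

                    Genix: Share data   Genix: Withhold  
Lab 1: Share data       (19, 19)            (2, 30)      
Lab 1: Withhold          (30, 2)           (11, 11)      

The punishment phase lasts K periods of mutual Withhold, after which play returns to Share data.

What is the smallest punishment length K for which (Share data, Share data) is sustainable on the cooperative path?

Need Σ_{k=1}^{K} β^k ≥ (30−19)/(19−11) = 1.3750 at β = 3/5.
At K = 4 the sum is 1.3056 < 1.3750; at K = 5 it is 1.3834 ≥ 1.3750.
So the minimum punishment length is K = 5.

5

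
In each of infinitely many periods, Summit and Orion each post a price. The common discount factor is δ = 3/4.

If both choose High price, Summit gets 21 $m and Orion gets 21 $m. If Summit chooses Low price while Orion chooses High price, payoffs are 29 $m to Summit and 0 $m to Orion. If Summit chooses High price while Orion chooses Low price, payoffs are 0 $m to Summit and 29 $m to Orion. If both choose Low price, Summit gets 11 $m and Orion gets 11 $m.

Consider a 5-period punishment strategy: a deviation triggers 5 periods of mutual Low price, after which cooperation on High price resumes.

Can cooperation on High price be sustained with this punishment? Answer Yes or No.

Yes

IC: δ+…+δ^5 ≥ (29−21)/(21−11) = 4/5.
At δ = 3/4: partial sum = 2.2881 ≥ 0.8000. Cooperation sustainable.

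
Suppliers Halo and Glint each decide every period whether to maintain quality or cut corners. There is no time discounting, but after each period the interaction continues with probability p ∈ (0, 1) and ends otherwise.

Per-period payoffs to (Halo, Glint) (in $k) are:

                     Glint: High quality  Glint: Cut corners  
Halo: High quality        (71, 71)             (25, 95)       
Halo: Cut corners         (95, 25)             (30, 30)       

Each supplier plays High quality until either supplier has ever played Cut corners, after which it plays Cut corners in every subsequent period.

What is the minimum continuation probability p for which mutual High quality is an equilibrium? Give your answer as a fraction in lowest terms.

Expected cooperation value is 71 + p·71 + p²·71 + … = 71/(1−p); deviation gives 95 + p·30/(1−p).
71 ≥ 95(1−p) + 30p ⇒ 65p ≥ 24 ⇒ p ≥ 24/65.

24/65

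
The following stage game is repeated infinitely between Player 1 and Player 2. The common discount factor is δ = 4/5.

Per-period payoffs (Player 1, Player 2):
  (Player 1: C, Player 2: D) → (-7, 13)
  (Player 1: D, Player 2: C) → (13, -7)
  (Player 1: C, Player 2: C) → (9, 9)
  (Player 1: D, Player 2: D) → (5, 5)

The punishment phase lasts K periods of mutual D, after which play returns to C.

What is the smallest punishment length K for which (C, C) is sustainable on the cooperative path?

2

Need Σ_{k=1}^{K} δ^k ≥ (13−9)/(9−5) = 1.0000 at δ = 4/5.
At K = 1 the sum is 0.8000 < 1.0000; at K = 2 it is 1.4400 ≥ 1.0000.
So the minimum punishment length is K = 2.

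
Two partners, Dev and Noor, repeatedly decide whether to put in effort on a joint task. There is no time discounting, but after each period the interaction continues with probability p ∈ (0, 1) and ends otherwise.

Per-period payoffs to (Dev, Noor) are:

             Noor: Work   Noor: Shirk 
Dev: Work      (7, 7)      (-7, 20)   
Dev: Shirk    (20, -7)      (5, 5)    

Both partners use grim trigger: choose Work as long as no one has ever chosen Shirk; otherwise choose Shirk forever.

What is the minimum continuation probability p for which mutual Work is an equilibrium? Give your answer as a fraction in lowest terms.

Expected cooperation value is 7 + p·7 + p²·7 + … = 7/(1−p); deviation gives 20 + p·5/(1−p).
7 ≥ 20(1−p) + 5p ⇒ 15p ≥ 13 ⇒ p ≥ 13/15.

13/15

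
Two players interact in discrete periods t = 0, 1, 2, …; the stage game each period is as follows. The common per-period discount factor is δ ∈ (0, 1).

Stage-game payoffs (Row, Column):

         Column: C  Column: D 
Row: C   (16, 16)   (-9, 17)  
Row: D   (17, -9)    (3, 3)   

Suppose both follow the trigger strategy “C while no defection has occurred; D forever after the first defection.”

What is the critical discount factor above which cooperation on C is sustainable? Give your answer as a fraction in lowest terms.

One-period gain from deviating is 17 − 16 = 1. The loss is 16 − 3 = 13 in every subsequent period, with present value 13·δ/(1−δ).
Deviation is unprofitable when 13·δ/(1−δ) ≥ 1, i.e. δ/(1−δ) ≥ 1/13.
Equivalently δ ≥ 1/(1+13) = 1/14.

1/14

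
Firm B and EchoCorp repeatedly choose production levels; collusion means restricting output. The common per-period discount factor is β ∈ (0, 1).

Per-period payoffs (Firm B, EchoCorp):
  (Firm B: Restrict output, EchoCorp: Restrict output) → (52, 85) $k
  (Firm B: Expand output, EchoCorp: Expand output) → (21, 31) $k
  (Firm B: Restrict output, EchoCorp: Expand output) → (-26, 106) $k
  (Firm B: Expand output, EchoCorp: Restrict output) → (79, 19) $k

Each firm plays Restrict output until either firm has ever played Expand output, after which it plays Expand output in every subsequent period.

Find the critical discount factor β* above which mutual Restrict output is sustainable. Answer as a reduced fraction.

27/58

Firm B's threshold: (79−52)/(79−21) = 27/58.
EchoCorp's threshold: (106−85)/(106−31) = 7/25.
27/58 > 7/25, so Firm B binds and β* = 27/58.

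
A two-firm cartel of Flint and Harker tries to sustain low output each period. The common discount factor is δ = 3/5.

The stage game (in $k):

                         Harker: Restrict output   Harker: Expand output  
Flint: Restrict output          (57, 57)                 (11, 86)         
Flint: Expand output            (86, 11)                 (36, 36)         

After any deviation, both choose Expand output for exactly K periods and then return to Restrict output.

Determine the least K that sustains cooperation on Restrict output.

No profitable deviation requires (57−36)(δ+…+δ^K) ≥ 86−57, i.e. δ+…+δ^K ≥ 29/21 ≈ 1.3810.
With δ = 3/5, the partial sums are K=1: 0.6000, K=2: 0.9600, K=3: 1.1760, K=4: 1.3056, K=5: 1.3834.
K = 5 is the first length at which the sum reaches 1.3810.

5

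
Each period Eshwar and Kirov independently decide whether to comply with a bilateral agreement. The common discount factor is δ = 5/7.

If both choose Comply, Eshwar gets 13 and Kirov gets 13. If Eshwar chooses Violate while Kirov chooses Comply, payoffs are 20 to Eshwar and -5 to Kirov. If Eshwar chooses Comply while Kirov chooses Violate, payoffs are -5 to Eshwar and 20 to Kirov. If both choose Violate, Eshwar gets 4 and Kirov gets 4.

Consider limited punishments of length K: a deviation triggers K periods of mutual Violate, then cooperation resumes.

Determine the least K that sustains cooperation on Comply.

IC: δ(1−δ^K)/(1−δ) ≥ (20−13)/(13−4) = 7/9.
With δ = 5/7: need 1 − δ^K ≥ 7/9·(1−5/7)/(5/7), i.e. δ^K ≤ 0.6889.
Since (5/7)^1 = 0.7143 and (5/7)^2 = 0.5102, the smallest such K is 2.

2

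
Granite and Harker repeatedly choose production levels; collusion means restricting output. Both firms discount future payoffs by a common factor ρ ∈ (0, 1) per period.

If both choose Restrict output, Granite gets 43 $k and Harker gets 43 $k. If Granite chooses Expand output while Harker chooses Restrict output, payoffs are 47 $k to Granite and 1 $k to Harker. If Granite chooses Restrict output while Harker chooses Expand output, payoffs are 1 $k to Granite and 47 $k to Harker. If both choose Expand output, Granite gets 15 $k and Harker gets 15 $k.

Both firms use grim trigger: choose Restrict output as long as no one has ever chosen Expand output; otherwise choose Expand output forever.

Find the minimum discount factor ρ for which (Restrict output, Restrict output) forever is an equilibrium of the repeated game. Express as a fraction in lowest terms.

1/8

Cooperation forever yields 43 each period: 43/(1−ρ).
Deviating yields 47 once, then 15 forever: 47 + 15ρ/(1−ρ).
No profitable deviation requires 43/(1−ρ) ≥ 47 + 15ρ/(1−ρ).
Multiplying by (1−ρ): 43 ≥ 47(1−ρ) + 15ρ = 47 − 32ρ.
So 32ρ ≥ 4, i.e. ρ ≥ 4/32 = 1/8.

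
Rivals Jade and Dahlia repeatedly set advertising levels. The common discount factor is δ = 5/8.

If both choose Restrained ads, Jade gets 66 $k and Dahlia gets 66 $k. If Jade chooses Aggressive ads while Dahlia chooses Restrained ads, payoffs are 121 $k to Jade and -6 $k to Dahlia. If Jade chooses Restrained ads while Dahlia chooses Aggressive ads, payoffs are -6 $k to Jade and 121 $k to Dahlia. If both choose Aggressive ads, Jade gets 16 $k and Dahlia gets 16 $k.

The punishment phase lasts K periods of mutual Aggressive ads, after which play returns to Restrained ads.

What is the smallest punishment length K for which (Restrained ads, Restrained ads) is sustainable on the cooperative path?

IC: δ(1−δ^K)/(1−δ) ≥ (121−66)/(66−16) = 11/10.
With δ = 5/8: need 1 − δ^K ≥ 11/10·(1−5/8)/(5/8), i.e. δ^K ≤ 0.3400.
Since (5/8)^2 = 0.3906 and (5/8)^3 = 0.2441, the smallest such K is 3.

3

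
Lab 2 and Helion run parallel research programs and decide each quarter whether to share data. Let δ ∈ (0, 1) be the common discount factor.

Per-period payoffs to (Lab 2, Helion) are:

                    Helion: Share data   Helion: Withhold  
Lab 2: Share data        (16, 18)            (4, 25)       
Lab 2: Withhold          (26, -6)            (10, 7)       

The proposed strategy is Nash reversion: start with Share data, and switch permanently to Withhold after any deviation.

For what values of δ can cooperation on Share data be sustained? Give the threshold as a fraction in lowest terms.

Lab 2: cooperation gives 16 each period; deviation gives 26 once then 10 forever.
  16/(1−δ) ≥ 26 + 10δ/(1−δ) ⇒ δ ≥ 10/16 = 5/8.
Helion: cooperation gives 18 each period; deviation gives 25 once then 7 forever.
  δ ≥ 7/18.
Both must hold, so the binding constraint is Lab 2's: δ ≥ 5/8.

5/8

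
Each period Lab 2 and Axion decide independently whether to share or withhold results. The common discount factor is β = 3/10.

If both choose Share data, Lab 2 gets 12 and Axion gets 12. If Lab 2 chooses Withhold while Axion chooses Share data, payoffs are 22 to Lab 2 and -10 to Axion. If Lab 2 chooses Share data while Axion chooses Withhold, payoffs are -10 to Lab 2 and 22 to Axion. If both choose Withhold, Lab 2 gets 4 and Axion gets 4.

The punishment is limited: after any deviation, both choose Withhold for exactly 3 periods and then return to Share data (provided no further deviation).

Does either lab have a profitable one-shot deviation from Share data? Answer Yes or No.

Yes

Comparing payoff streams over the 4 periods until play realigns: cooperate → 12(1+β+…+β^3); deviate → 22 + 4(β+…+β^3).
Cooperation is sustained iff (12−4)(β+…+β^3) ≥ 22−12.
β+…+β^3 = 3/10·(1−(3/10)^3)/(1−3/10) = 0.4170, and (22−12)/(12−4) = 1.2500.
0.4170 < 1.2500, so cooperation is not sustainable.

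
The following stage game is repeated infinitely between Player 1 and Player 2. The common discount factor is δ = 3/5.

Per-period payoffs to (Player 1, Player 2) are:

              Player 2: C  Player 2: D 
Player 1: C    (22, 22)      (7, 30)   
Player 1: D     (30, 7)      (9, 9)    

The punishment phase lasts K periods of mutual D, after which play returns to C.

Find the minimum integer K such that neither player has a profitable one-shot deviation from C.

2

Need Σ_{k=1}^{K} δ^k ≥ (30−22)/(22−9) = 0.6154 at δ = 3/5.
At K = 1 the sum is 0.6000 < 0.6154; at K = 2 it is 0.9600 ≥ 0.6154.
So the minimum punishment length is K = 2.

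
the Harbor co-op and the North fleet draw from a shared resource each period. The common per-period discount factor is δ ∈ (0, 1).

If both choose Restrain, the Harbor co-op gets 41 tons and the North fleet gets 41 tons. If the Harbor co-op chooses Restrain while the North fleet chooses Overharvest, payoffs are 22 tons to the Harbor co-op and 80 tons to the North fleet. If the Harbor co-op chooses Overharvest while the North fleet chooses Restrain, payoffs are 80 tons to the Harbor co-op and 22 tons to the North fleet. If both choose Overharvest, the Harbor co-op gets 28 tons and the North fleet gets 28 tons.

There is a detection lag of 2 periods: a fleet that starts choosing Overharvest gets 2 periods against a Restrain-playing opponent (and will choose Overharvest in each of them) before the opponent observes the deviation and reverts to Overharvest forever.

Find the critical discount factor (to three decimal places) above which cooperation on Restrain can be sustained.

0.866

The best deviation is to choose Overharvest for all 2 undetected periods, earning 80 each, then 28 forever once detected.
Deviation value: 80(1−δ^2)/(1−δ) + 28δ^2/(1−δ); cooperation value: 41/(1−δ).
IC: 41 ≥ 80(1−δ^2) + 28δ^2 = 80 − 52δ^2.
So δ^2 ≥ 39/52 = 3/4, giving δ ≥ (3/4)^(1/2) ≈ 0.866.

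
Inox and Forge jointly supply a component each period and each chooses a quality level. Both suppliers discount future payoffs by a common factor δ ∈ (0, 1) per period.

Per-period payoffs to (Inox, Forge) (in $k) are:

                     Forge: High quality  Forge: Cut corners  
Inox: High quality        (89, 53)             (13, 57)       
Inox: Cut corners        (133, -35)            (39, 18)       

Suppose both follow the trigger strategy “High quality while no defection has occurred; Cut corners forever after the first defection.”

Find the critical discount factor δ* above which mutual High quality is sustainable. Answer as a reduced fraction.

For Inox: deviation gain 133−89 = 44, per-period punishment loss 89−39 = 50. IC gives δ ≥ 44/94 = 22/47.
For Forge: gain 4, loss 35 per period, so δ ≥ 4/39.
The tighter constraint is Inox's, so cooperation needs δ ≥ 22/47.

22/47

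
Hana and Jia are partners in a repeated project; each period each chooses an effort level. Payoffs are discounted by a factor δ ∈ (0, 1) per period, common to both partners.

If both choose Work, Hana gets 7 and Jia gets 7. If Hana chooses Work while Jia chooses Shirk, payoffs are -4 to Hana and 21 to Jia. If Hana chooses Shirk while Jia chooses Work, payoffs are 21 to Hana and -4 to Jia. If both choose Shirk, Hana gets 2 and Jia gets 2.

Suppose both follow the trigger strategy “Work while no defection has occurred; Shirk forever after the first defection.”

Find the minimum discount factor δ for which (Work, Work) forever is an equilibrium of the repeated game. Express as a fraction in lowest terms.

14/19

Cooperation forever yields 7 each period: 7/(1−δ).
Deviating yields 21 once, then 2 forever: 21 + 2δ/(1−δ).
No profitable deviation requires 7/(1−δ) ≥ 21 + 2δ/(1−δ).
Multiplying by (1−δ): 7 ≥ 21(1−δ) + 2δ = 21 − 19δ.
So 19δ ≥ 14, i.e. δ ≥ 14/19.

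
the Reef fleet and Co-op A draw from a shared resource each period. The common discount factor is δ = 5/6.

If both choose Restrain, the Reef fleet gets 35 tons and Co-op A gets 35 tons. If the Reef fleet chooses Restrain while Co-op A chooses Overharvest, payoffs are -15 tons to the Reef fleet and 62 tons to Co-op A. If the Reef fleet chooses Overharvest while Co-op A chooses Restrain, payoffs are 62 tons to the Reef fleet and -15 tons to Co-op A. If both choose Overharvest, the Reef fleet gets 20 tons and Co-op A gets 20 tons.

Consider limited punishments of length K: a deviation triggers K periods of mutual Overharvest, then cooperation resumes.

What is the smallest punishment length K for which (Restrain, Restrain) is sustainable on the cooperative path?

IC: δ(1−δ^K)/(1−δ) ≥ (62−35)/(35−20) = 9/5.
With δ = 5/6: need 1 − δ^K ≥ 9/5·(1−5/6)/(5/6), i.e. δ^K ≤ 0.6400.
Since (5/6)^2 = 0.6944 and (5/6)^3 = 0.5787, the smallest such K is 3.

3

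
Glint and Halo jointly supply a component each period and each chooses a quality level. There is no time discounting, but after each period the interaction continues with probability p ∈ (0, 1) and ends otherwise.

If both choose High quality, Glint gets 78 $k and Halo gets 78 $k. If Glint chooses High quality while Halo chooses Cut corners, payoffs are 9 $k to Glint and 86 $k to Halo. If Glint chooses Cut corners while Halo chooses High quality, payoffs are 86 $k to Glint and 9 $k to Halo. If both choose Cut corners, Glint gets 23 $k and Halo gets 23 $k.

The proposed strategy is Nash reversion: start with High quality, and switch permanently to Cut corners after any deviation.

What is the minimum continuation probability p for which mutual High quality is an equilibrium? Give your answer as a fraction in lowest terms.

8/63

Expected cooperation value is 78 + p·78 + p²·78 + … = 78/(1−p); deviation gives 86 + p·23/(1−p).
78 ≥ 86(1−p) + 23p ⇒ 63p ≥ 8 ⇒ p ≥ 8/63.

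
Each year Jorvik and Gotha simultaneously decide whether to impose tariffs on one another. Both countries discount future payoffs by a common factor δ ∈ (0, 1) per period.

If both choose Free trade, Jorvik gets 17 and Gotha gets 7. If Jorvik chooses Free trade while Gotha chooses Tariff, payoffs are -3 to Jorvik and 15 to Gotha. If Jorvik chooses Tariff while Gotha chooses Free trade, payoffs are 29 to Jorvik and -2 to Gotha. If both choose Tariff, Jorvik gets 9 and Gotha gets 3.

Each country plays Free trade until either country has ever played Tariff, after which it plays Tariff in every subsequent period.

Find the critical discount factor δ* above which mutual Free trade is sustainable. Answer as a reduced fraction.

2/3

For Jorvik: deviation gain 29−17 = 12, per-period punishment loss 17−9 = 8. IC gives δ ≥ 12/20 = 3/5.
For Gotha: gain 8, loss 4 per period, so δ ≥ 8/12 = 2/3.
The tighter constraint is Gotha's, so cooperation needs δ ≥ 2/3.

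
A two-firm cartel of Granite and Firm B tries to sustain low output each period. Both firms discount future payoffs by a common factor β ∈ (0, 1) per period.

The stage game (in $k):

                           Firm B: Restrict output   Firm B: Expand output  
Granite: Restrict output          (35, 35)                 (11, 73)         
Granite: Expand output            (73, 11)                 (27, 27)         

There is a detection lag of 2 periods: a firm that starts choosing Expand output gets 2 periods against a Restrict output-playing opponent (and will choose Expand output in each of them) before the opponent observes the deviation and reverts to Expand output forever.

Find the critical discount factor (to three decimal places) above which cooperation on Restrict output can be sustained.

0.909

The best deviation is to choose Expand output for all 2 undetected periods, earning 73 each, then 27 forever once detected.
Deviation value: 73(1−β^2)/(1−β) + 27β^2/(1−β); cooperation value: 35/(1−β).
IC: 35 ≥ 73(1−β^2) + 27β^2 = 73 − 46β^2.
So β^2 ≥ 38/46 = 19/23, giving β ≥ (19/23)^(1/2) ≈ 0.909.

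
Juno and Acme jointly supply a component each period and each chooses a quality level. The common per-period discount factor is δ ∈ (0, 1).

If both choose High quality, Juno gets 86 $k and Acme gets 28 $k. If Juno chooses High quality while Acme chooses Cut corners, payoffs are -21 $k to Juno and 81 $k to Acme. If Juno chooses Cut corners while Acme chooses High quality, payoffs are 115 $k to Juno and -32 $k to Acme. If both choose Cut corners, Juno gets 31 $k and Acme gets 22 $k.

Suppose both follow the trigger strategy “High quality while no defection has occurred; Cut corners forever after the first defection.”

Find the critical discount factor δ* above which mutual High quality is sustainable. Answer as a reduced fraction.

53/59

Juno: cooperation gives 86 each period; deviation gives 115 once then 31 forever.
  86/(1−δ) ≥ 115 + 31δ/(1−δ) ⇒ δ ≥ 29/84.
Acme: cooperation gives 28 each period; deviation gives 81 once then 22 forever.
  δ ≥ 53/59.
Both must hold, so the binding constraint is Acme's: δ ≥ 53/59.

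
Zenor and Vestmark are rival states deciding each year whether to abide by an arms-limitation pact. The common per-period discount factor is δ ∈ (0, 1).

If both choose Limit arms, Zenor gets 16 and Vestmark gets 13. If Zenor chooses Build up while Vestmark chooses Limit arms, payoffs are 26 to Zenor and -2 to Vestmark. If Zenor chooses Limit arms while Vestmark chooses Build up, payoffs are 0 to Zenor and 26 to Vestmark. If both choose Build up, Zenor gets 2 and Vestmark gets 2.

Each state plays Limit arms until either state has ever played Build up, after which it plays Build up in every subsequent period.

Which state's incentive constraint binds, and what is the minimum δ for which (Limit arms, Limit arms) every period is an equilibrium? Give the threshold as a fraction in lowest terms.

Zenor: cooperation gives 16 each period; deviation gives 26 once then 2 forever.
  16/(1−δ) ≥ 26 + 2δ/(1−δ) ⇒ δ ≥ 10/24 = 5/12.
Vestmark: cooperation gives 13 each period; deviation gives 26 once then 2 forever.
  δ ≥ 13/24.
Both must hold, so the binding constraint is Vestmark's: δ ≥ 13/24.

Vestmark; δ ≥ 13/24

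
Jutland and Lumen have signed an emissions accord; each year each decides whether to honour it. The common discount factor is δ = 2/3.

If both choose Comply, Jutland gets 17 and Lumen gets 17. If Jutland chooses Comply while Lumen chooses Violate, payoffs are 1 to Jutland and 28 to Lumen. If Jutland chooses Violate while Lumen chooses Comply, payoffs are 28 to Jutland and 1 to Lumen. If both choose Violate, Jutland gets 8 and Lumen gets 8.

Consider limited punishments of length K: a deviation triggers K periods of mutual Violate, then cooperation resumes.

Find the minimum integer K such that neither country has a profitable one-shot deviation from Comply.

Need Σ_{k=1}^{K} δ^k ≥ (28−17)/(17−8) = 1.2222 at δ = 2/3.
At K = 2 the sum is 1.1111 < 1.2222; at K = 3 it is 1.4074 ≥ 1.2222.
So the minimum punishment length is K = 3.

3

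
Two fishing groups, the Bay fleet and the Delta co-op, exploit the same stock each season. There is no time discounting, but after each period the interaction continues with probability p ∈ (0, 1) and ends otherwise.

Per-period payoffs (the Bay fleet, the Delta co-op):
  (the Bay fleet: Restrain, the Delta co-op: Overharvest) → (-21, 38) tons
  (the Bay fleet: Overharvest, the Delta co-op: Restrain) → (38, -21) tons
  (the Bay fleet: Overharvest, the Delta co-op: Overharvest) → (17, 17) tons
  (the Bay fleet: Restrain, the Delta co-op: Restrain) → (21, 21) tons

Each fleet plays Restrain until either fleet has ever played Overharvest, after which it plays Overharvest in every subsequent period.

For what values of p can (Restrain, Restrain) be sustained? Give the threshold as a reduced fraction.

With no time discounting, the continuation probability p plays the role of the discount factor.
Grim-trigger IC: 21/(1−p) ≥ 38 + 17p/(1−p) ⇒ p ≥ (38−21)/(38−17) = 17/21.

17/21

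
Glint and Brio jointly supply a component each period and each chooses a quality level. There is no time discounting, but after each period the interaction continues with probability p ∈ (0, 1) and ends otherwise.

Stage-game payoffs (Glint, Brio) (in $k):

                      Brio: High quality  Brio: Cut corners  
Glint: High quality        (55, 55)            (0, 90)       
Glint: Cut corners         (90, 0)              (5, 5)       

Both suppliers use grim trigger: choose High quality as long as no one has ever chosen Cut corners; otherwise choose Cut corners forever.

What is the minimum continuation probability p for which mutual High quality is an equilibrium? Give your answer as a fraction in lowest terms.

7/17

With no time discounting, the continuation probability p plays the role of the discount factor.
Grim-trigger IC: 55/(1−p) ≥ 90 + 5p/(1−p) ⇒ p ≥ (90−55)/(90−5) = 7/17.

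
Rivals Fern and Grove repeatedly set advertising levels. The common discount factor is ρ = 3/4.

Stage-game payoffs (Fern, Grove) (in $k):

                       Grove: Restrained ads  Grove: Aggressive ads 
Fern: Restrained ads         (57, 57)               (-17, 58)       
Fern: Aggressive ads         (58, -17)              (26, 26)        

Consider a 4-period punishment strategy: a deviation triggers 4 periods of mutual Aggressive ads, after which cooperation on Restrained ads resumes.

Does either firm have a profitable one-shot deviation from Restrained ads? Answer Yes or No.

No

Comparing payoff streams over the 5 periods until play realigns: cooperate → 57(1+ρ+…+ρ^4); deviate → 58 + 26(ρ+…+ρ^4).
Cooperation is sustained iff (57−26)(ρ+…+ρ^4) ≥ 58−57.
ρ+…+ρ^4 = 3/4·(1−(3/4)^4)/(1−3/4) = 2.0508, and (58−57)/(57−26) = 0.0323.
2.0508 ≥ 0.0323, so cooperation is sustainable.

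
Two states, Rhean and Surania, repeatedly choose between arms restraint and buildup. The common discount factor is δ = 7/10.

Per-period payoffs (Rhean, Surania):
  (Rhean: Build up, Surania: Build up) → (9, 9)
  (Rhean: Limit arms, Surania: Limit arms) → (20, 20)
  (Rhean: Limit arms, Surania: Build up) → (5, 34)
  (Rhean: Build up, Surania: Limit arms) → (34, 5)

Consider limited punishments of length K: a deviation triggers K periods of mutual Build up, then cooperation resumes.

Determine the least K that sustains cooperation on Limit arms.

3

IC: δ(1−δ^K)/(1−δ) ≥ (34−20)/(20−9) = 14/11.
With δ = 7/10: need 1 − δ^K ≥ 14/11·(1−7/10)/(7/10), i.e. δ^K ≤ 0.4545.
Since (7/10)^2 = 0.4900 and (7/10)^3 = 0.3430, the smallest such K is 3.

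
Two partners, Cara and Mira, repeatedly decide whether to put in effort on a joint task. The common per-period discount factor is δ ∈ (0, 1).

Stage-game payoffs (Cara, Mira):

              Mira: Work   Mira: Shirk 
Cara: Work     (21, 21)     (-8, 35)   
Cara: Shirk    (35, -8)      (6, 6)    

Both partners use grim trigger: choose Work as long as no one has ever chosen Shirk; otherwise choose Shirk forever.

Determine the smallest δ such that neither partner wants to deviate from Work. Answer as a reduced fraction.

14/29

Cooperation forever yields 21 each period: 21/(1−δ).
Deviating yields 35 once, then 6 forever: 35 + 6δ/(1−δ).
No profitable deviation requires 21/(1−δ) ≥ 35 + 6δ/(1−δ).
Multiplying by (1−δ): 21 ≥ 35(1−δ) + 6δ = 35 − 29δ.
So 29δ ≥ 14, i.e. δ ≥ 14/29.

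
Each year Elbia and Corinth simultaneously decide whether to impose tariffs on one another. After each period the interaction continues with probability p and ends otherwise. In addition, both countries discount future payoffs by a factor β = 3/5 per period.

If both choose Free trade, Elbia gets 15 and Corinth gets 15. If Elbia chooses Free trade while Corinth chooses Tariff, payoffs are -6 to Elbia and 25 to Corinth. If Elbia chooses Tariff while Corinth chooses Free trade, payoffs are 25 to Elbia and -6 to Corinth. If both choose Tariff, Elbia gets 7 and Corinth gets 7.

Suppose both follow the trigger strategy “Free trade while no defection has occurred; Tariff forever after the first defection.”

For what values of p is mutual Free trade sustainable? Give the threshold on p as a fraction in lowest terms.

Expected continuation weight on next period's payoff is β·p = 3/5·p, which plays the role of the discount factor.
Cooperation requires 3/5·p ≥ (25−15)/(25−7) = 5/9, hence p ≥ 25/27.

25/27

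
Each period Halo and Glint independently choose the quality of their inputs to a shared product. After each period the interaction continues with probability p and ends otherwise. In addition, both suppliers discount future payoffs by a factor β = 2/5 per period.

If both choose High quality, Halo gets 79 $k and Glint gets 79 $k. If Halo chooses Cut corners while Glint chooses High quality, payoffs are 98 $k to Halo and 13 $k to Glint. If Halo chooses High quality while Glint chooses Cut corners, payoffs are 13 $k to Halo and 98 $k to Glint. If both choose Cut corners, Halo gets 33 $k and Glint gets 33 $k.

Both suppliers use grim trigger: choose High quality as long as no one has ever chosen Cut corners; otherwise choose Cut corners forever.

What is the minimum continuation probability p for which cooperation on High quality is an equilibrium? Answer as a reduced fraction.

With continuation probability p and discount β, the effective per-period discount factor is βp.
Grim-trigger IC: βp ≥ (98−79)/(98−33) = 19/65.
So p ≥ (19/65)/(2/5) = 19/26.

19/26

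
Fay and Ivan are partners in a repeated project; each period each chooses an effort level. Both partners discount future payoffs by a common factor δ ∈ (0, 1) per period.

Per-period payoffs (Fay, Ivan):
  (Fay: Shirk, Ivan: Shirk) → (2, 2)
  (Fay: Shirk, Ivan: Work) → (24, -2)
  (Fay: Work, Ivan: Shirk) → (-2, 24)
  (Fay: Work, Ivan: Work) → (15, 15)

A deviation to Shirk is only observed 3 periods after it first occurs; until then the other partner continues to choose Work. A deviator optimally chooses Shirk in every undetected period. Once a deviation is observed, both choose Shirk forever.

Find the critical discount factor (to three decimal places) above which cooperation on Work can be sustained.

0.742

A deviator earns 24 for 3 periods, then 2 forever; cooperating earns 15 forever. Multiplying the IC by (1−δ):
15 ≥ 24(1−δ^3) + 2δ^3, so 22·δ^3 ≥ 9 and δ^3 ≥ 9/22.
δ ≥ (9/22)^(1/3) ≈ 0.742.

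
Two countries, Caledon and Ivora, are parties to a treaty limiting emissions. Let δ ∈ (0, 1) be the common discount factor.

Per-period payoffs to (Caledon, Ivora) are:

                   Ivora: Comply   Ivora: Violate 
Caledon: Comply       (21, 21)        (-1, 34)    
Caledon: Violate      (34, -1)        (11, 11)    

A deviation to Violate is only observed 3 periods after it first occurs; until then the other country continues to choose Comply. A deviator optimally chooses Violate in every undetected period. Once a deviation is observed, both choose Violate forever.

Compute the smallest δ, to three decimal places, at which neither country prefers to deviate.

Deviating for the 3 undetected periods gains 34−21 = 13 per period over cooperation, then loses 21−11 = 10 per period forever once punishment starts.
Gain: 13(1 + δ + … + δ^2); loss: 10·δ^3/(1−δ).
No profitable deviation ⇔ 13(1−δ^3) ≤ 10·δ^3, i.e. δ^3 ≥ 13/(13+10) = 13/23.
Hence δ ≥ (13/23)^(1/3) ≈ 0.827.

0.827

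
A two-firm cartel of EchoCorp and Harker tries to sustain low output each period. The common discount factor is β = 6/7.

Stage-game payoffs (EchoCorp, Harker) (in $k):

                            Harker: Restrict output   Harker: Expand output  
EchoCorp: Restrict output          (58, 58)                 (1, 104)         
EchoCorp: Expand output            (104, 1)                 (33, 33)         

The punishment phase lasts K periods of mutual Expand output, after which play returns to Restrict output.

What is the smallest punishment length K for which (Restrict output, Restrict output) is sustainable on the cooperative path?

3

IC: β(1−β^K)/(1−β) ≥ (104−58)/(58−33) = 46/25.
With β = 6/7: need 1 − β^K ≥ 46/25·(1−6/7)/(6/7), i.e. β^K ≤ 0.6933.
Since (6/7)^2 = 0.7347 and (6/7)^3 = 0.6297, the smallest such K is 3.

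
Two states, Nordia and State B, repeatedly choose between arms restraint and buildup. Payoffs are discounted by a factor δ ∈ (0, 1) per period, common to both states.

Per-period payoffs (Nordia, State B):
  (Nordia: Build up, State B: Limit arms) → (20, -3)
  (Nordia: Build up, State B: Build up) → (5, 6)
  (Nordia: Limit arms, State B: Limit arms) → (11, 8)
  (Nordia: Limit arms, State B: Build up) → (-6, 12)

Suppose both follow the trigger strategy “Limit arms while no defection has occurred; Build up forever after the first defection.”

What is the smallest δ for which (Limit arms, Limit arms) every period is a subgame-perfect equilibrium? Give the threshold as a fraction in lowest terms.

2/3

Nordia's threshold: (20−11)/(20−5) = 3/5.
State B's threshold: (12−8)/(12−6) = 2/3.
3/5 < 2/3, so State B binds and δ* = 2/3.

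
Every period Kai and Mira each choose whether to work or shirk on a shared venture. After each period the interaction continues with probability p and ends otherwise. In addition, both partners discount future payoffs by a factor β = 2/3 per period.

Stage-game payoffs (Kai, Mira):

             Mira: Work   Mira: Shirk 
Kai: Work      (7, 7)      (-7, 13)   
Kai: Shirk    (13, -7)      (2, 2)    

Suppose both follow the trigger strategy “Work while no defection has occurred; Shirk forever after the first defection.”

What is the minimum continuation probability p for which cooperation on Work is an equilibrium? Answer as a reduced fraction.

9/11

Expected continuation weight on next period's payoff is β·p = 2/3·p, which plays the role of the discount factor.
Cooperation requires 2/3·p ≥ (13−7)/(13−2) = 6/11, hence p ≥ 9/11.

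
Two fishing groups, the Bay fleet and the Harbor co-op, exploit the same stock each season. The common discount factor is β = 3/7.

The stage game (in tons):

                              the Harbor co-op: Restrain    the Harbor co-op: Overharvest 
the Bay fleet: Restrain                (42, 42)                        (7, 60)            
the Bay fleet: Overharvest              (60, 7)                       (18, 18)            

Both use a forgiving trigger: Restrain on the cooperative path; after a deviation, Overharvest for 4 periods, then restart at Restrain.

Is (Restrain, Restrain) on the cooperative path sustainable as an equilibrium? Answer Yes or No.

No

IC: β+…+β^4 ≥ (60−42)/(42−18) = 3/4.
At β = 3/7: partial sum = 0.7247 < 0.7500. Cooperation not sustainable.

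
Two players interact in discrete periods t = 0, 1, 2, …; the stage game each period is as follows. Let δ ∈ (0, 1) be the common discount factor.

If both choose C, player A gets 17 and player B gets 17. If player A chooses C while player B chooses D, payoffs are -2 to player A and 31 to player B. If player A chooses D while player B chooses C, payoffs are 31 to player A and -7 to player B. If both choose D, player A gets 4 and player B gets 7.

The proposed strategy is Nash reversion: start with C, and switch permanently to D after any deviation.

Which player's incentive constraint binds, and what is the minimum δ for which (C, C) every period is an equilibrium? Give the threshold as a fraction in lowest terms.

player A's threshold: (31−17)/(31−4) = 14/27.
player B's threshold: (31−17)/(31−7) = 7/12.
14/27 < 7/12, so player B binds and δ* = 7/12.

player B; δ ≥ 7/12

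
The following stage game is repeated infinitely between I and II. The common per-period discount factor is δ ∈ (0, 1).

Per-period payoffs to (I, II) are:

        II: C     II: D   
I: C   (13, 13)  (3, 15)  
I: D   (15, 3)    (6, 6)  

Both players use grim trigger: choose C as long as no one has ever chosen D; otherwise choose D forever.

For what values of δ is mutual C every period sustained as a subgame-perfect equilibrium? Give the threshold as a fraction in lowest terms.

Cooperation forever yields 13 each period: 13/(1−δ).
Deviating yields 15 once, then 6 forever: 15 + 6δ/(1−δ).
No profitable deviation requires 13/(1−δ) ≥ 15 + 6δ/(1−δ).
Multiplying by (1−δ): 13 ≥ 15(1−δ) + 6δ = 15 − 9δ.
So 9δ ≥ 2, i.e. δ ≥ 2/9.

2/9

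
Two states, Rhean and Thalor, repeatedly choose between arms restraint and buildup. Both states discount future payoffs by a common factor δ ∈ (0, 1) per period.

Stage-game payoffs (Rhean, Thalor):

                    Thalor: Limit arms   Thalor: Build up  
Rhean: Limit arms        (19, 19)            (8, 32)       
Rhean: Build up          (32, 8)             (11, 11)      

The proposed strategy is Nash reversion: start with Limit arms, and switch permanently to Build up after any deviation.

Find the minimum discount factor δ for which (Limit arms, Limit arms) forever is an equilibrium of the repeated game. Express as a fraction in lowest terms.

19/(1−δ) ≥ 32 + 11δ/(1−δ)
19 ≥ 32 − 21δ
δ ≥ 13/21.

13/21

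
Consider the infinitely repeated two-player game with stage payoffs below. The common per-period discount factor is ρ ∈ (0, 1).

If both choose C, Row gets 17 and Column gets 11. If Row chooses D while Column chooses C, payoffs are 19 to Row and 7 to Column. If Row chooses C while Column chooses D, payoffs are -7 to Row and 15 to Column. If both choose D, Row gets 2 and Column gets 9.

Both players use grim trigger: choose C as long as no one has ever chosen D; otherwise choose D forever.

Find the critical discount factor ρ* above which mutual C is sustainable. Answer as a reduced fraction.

Row's threshold: (19−17)/(19−2) = 2/17.
Column's threshold: (15−11)/(15−9) = 2/3.
2/17 < 2/3, so Column binds and ρ* = 2/3.

2/3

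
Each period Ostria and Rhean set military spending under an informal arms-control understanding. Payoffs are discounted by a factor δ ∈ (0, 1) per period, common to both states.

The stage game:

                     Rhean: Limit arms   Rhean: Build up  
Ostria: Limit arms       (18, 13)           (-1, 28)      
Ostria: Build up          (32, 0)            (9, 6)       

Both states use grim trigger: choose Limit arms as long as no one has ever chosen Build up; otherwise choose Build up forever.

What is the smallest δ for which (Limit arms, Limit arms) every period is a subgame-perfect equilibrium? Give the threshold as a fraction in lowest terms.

15/22

Ostria: cooperation gives 18 each period; deviation gives 32 once then 9 forever.
  18/(1−δ) ≥ 32 + 9δ/(1−δ) ⇒ δ ≥ 14/23.
Rhean: cooperation gives 13 each period; deviation gives 28 once then 6 forever.
  δ ≥ 15/22.
Both must hold, so the binding constraint is Rhean's: δ ≥ 15/22.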